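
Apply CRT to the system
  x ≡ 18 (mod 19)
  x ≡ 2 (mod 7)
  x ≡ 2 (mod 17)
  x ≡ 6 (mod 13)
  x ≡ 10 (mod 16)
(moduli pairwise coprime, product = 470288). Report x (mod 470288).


Product of moduli M = 19 · 7 · 17 · 13 · 16 = 470288.
Merge one congruence at a time:
  Start: x ≡ 18 (mod 19).
  Combine with x ≡ 2 (mod 7); new modulus lcm = 133.
    Write x = 18 + 19·t and substitute into x ≡ 2 (mod 7): 19·t ≡ 2 − 18 = -16 (mod 7).
    Reduce coefficients mod 7: 5·t ≡ 5 (mod 7).
    The inverse of 5 mod 7 is 3 (since 5·3 = 15 = 2·7 + 1), so t ≡ 3·5 = 15 ≡ 1 (mod 7).
    Then x = 18 + 19·1 = 37, valid modulo lcm(19, 7) = 133: x ≡ 37 (mod 133).
  Combine with x ≡ 2 (mod 17); new modulus lcm = 2261.
    Write x = 37 + 133·t and substitute into x ≡ 2 (mod 17): 133·t ≡ 2 − 37 = -35 (mod 17).
    Reduce coefficients mod 17: 14·t ≡ 16 (mod 17).
    The inverse of 14 mod 17 is 11 (since 14·11 = 154 = 9·17 + 1), so t ≡ 11·16 = 176 ≡ 6 (mod 17).
    Then x = 37 + 133·6 = 835, valid modulo lcm(133, 17) = 2261: x ≡ 835 (mod 2261).
  Combine with x ≡ 6 (mod 13); new modulus lcm = 29393.
    Write x = 835 + 2261·t and substitute into x ≡ 6 (mod 13): 2261·t ≡ 6 − 835 = -829 (mod 13).
    Reduce coefficients mod 13: 12·t ≡ 3 (mod 13).
    The inverse of 12 mod 13 is 12 (since 12·12 = 144 = 11·13 + 1), so t ≡ 12·3 = 36 ≡ 10 (mod 13).
    Then x = 835 + 2261·10 = 23445, valid modulo lcm(2261, 13) = 29393: x ≡ 23445 (mod 29393).
  Combine with x ≡ 10 (mod 16); new modulus lcm = 470288.
    Write x = 23445 + 29393·t and substitute into x ≡ 10 (mod 16): 29393·t ≡ 10 − 23445 = -23435 (mod 16).
    Reduce coefficients mod 16: 1·t ≡ 5 (mod 16).
    So t ≡ 5 (mod 16).
    Then x = 23445 + 29393·5 = 170410, valid modulo lcm(29393, 16) = 470288: x ≡ 170410 (mod 470288).
Verify against each original: 170410 mod 19 = 18, 170410 mod 7 = 2, 170410 mod 17 = 2, 170410 mod 13 = 6, 170410 mod 16 = 10.

x ≡ 170410 (mod 470288).


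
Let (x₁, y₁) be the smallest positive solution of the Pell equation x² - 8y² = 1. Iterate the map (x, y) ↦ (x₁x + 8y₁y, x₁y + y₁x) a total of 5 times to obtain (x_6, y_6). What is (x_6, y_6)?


Step 1: Find the fundamental solution (x₁, y₁) of x² - 8y² = 1.
  Expand √8 as a continued fraction. a₀ = ⌊√8⌋ = 2; iterate m_{k+1} = d_k·a_k − m_k, d_{k+1} = (8 − m_{k+1}²)/d_k, a_{k+1} = ⌊(a₀ + m_{k+1})/d_{k+1}⌋ (starting m₀ = 0, d₀ = 1), with convergents p_k = a_k·p_{k-1} + p_{k-2}, q_k = a_k·q_{k-1} + q_{k-2} (p₋₁ = 1, q₋₁ = 0):
  k = 0: a₀ = 2; p₀/q₀ = 2/1; p₀² − 8·q₀² = 4 − 8 = -4.
  k = 1: m = 2, d = 4, a = ⌊(2 + 2)/4⌋ = 1; p/q = (1·2 + 1)/(1·1 + 0) = 3/1; p² − 8·q² = 9 − 8 = 1.
  The first convergent with p² − 8·q² = 1 gives the fundamental solution (x₁, y₁) = (3, 1).
Step 2: Apply the recurrence (x_{n+1}, y_{n+1}) = (x₁x_n + 8y₁y_n, x₁y_n + y₁x_n) repeatedly.
  From (x_1, y_1) = (3, 1): x_2 = 3·3 + 8·1·1 = 17; y_2 = 3·1 + 1·3 = 6.
  From (x_2, y_2) = (17, 6): x_3 = 3·17 + 8·1·6 = 99; y_3 = 3·6 + 1·17 = 35.
  From (x_3, y_3) = (99, 35): x_4 = 3·99 + 8·1·35 = 577; y_4 = 3·35 + 1·99 = 204.
  From (x_4, y_4) = (577, 204): x_5 = 3·577 + 8·1·204 = 3363; y_5 = 3·204 + 1·577 = 1189.
  From (x_5, y_5) = (3363, 1189): x_6 = 3·3363 + 8·1·1189 = 19601; y_6 = 3·1189 + 1·3363 = 6930.
Step 3: Verify x_6² - 8·y_6² = 384199201 - 384199200 = 1 (should be 1). ✓

(x_1, y_1) = (3, 1); (x_6, y_6) = (19601, 6930).


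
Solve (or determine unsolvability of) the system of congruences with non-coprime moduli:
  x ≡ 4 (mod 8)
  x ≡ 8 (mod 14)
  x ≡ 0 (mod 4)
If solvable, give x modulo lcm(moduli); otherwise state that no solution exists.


Moduli 8, 14, 4 are not pairwise coprime, so CRT works modulo lcm(m_i) when all pairwise compatibility conditions hold.
Pairwise compatibility: gcd(m_i, m_j) must divide a_i - a_j for every pair.
Merge one congruence at a time:
  Start: x ≡ 4 (mod 8).
  Combine with x ≡ 8 (mod 14): gcd(8, 14) = 2; 8 - 4 = 4, which IS divisible by 2, so compatible.
    Write x = 4 + 8·t and substitute into x ≡ 8 (mod 14): 8·t ≡ 8 − 4 = 4 (mod 14).
    Divide the congruence (and modulus) by g = 2: 4·t ≡ 2 (mod 7).
    The inverse of 4 mod 7 is 2 (since 4·2 = 8 = 1·7 + 1), so t ≡ 2·2 = 4 ≡ 4 (mod 7).
    Then x = 4 + 8·4 = 36, valid modulo lcm(8, 14) = 56: x ≡ 36 (mod 56).
  Combine with x ≡ 0 (mod 4): gcd(56, 4) = 4; 0 - 36 = -36, which IS divisible by 4, so compatible.
    Write x = 36 + 56·t and substitute into x ≡ 0 (mod 4): 56·t ≡ 0 − 36 = -36 (mod 4).
    Divide the congruence (and modulus) by g = 4: 14·t ≡ -9 (mod 1).
    Modulo 1 every t works; take t = 0.
    Then x = 36 + 56·0 = 36, valid modulo lcm(56, 4) = 56: x ≡ 36 (mod 56).
Verify: 36 mod 8 = 4, 36 mod 14 = 8, 36 mod 4 = 0.

x ≡ 36 (mod 56).


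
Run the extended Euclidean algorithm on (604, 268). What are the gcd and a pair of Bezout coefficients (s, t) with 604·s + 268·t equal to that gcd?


Euclidean algorithm on (604, 268) — divide until remainder is 0:
  604 = 2 · 268 + 68
  268 = 3 · 68 + 64
  68 = 1 · 64 + 4
  64 = 16 · 4 + 0
gcd(604, 268) = 4.
Track Bezout coefficients alongside the remainders: start with r₀ = 604 = a·1 + b·0 (s = 1, t = 0) and r₁ = 268 = a·0 + b·1 (s = 0, t = 1); each new remainder r_{k+1} = r_{k-1} − q_k·r_k inherits s_{k+1} = s_{k-1} − q_k·s_k, t_{k+1} = t_{k-1} − q_k·t_k, so r_k = a·s_k + b·t_k at every step:
  q = 2: r = 68, s = 1 − 2·0 = 1, t = 0 − 2·1 = -2  (check: 604·1 + 268·(-2) = 68)
  q = 3: r = 64, s = 0 − 3·1 = -3, t = 1 − 3·(-2) = 7  (check: 604·(-3) + 268·7 = 64)
  q = 1: r = 4, s = 1 − 1·(-3) = 4, t = -2 − 1·7 = -9  (check: 604·4 + 268·(-9) = 4)
The row with r = 4 (the gcd) gives the Bezout coefficients s = 4, t = -9.
Result: 604 · (4) + 268 · (-9) = 4.

gcd(604, 268) = 4; s = 4, t = -9 (check: 604·4 + 268·(-9) = 4).


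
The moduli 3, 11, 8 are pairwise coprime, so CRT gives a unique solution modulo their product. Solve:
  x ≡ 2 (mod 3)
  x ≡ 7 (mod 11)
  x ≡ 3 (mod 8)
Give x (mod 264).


Moduli 3, 11, 8 are pairwise coprime; by CRT there is a unique solution modulo M = 3 · 11 · 8 = 264.
Solve pairwise, accumulating the modulus:
  Start with x ≡ 2 (mod 3).
  Combine with x ≡ 7 (mod 11): since gcd(3, 11) = 1, we get a unique residue mod 33.
    Write x = 2 + 3·t and substitute into x ≡ 7 (mod 11): 3·t ≡ 7 − 2 = 5 (mod 11).
    The inverse of 3 mod 11 is 4 (since 3·4 = 12 = 1·11 + 1), so t ≡ 4·5 = 20 ≡ 9 (mod 11).
    Then x = 2 + 3·9 = 29, valid modulo lcm(3, 11) = 33: x ≡ 29 (mod 33).
  Combine with x ≡ 3 (mod 8): since gcd(33, 8) = 1, we get a unique residue mod 264.
    Write x = 29 + 33·t and substitute into x ≡ 3 (mod 8): 33·t ≡ 3 − 29 = -26 (mod 8).
    Reduce coefficients mod 8: 1·t ≡ 6 (mod 8).
    So t ≡ 6 (mod 8).
    Then x = 29 + 33·6 = 227, valid modulo lcm(33, 8) = 264: x ≡ 227 (mod 264).
Verify: 227 mod 3 = 2 ✓, 227 mod 11 = 7 ✓, 227 mod 8 = 3 ✓.

x ≡ 227 (mod 264).


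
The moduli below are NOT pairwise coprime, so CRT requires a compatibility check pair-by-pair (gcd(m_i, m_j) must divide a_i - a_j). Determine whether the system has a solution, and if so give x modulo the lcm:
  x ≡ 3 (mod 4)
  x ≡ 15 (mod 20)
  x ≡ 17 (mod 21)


Moduli 4, 20, 21 are not pairwise coprime, so CRT works modulo lcm(m_i) when all pairwise compatibility conditions hold.
Pairwise compatibility: gcd(m_i, m_j) must divide a_i - a_j for every pair.
Merge one congruence at a time:
  Start: x ≡ 3 (mod 4).
  Combine with x ≡ 15 (mod 20): gcd(4, 20) = 4; 15 - 3 = 12, which IS divisible by 4, so compatible.
    Write x = 3 + 4·t and substitute into x ≡ 15 (mod 20): 4·t ≡ 15 − 3 = 12 (mod 20).
    Divide the congruence (and modulus) by g = 4: 1·t ≡ 3 (mod 5).
    So t ≡ 3 (mod 5).
    Then x = 3 + 4·3 = 15, valid modulo lcm(4, 20) = 20: x ≡ 15 (mod 20).
  Combine with x ≡ 17 (mod 21): gcd(20, 21) = 1; 17 - 15 = 2, which IS divisible by 1, so compatible.
    Write x = 15 + 20·t and substitute into x ≡ 17 (mod 21): 20·t ≡ 17 − 15 = 2 (mod 21).
    The inverse of 20 mod 21 is 20 (since 20·20 = 400 = 19·21 + 1), so t ≡ 20·2 = 40 ≡ 19 (mod 21).
    Then x = 15 + 20·19 = 395, valid modulo lcm(20, 21) = 420: x ≡ 395 (mod 420).
Verify: 395 mod 4 = 3, 395 mod 20 = 15, 395 mod 21 = 17.

x ≡ 395 (mod 420).


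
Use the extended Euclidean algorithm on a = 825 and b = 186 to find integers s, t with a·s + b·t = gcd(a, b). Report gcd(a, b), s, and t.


Euclidean algorithm on (825, 186) — divide until remainder is 0:
  825 = 4 · 186 + 81
  186 = 2 · 81 + 24
  81 = 3 · 24 + 9
  24 = 2 · 9 + 6
  9 = 1 · 6 + 3
  6 = 2 · 3 + 0
gcd(825, 186) = 3.
Track Bezout coefficients alongside the remainders: start with r₀ = 825 = a·1 + b·0 (s = 1, t = 0) and r₁ = 186 = a·0 + b·1 (s = 0, t = 1); each new remainder r_{k+1} = r_{k-1} − q_k·r_k inherits s_{k+1} = s_{k-1} − q_k·s_k, t_{k+1} = t_{k-1} − q_k·t_k, so r_k = a·s_k + b·t_k at every step:
  q = 4: r = 81, s = 1 − 4·0 = 1, t = 0 − 4·1 = -4  (check: 825·1 + 186·(-4) = 81)
  q = 2: r = 24, s = 0 − 2·1 = -2, t = 1 − 2·(-4) = 9  (check: 825·(-2) + 186·9 = 24)
  q = 3: r = 9, s = 1 − 3·(-2) = 7, t = -4 − 3·9 = -31  (check: 825·7 + 186·(-31) = 9)
  q = 2: r = 6, s = -2 − 2·7 = -16, t = 9 − 2·(-31) = 71  (check: 825·(-16) + 186·71 = 6)
  q = 1: r = 3, s = 7 − 1·(-16) = 23, t = -31 − 1·71 = -102  (check: 825·23 + 186·(-102) = 3)
The row with r = 3 (the gcd) gives the Bezout coefficients s = 23, t = -102.
Result: 825 · (23) + 186 · (-102) = 3.

gcd(825, 186) = 3; s = 23, t = -102 (check: 825·23 + 186·(-102) = 3).


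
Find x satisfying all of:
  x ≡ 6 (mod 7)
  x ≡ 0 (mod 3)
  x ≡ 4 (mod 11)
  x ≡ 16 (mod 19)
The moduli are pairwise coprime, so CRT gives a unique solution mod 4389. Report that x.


Product of moduli M = 7 · 3 · 11 · 19 = 4389.
Merge one congruence at a time:
  Start: x ≡ 6 (mod 7).
  Combine with x ≡ 0 (mod 3); new modulus lcm = 21.
    Write x = 6 + 7·t and substitute into x ≡ 0 (mod 3): 7·t ≡ 0 − 6 = -6 (mod 3).
    Reduce coefficients mod 3: 1·t ≡ 0 (mod 3).
    So t ≡ 0 (mod 3).
    Then x = 6 + 7·0 = 6, valid modulo lcm(7, 3) = 21: x ≡ 6 (mod 21).
  Combine with x ≡ 4 (mod 11); new modulus lcm = 231.
    Write x = 6 + 21·t and substitute into x ≡ 4 (mod 11): 21·t ≡ 4 − 6 = -2 (mod 11).
    Reduce coefficients mod 11: 10·t ≡ 9 (mod 11).
    The inverse of 10 mod 11 is 10 (since 10·10 = 100 = 9·11 + 1), so t ≡ 10·9 = 90 ≡ 2 (mod 11).
    Then x = 6 + 21·2 = 48, valid modulo lcm(21, 11) = 231: x ≡ 48 (mod 231).
  Combine with x ≡ 16 (mod 19); new modulus lcm = 4389.
    Write x = 48 + 231·t and substitute into x ≡ 16 (mod 19): 231·t ≡ 16 − 48 = -32 (mod 19).
    Reduce coefficients mod 19: 3·t ≡ 6 (mod 19).
    The inverse of 3 mod 19 is 13 (since 3·13 = 39 = 2·19 + 1), so t ≡ 13·6 = 78 ≡ 2 (mod 19).
    Then x = 48 + 231·2 = 510, valid modulo lcm(231, 19) = 4389: x ≡ 510 (mod 4389).
Verify against each original: 510 mod 7 = 6, 510 mod 3 = 0, 510 mod 11 = 4, 510 mod 19 = 16.

x ≡ 510 (mod 4389).


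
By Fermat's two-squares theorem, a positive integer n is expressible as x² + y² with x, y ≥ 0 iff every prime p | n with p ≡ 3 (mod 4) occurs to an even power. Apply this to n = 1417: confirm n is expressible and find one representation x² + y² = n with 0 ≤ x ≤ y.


Step 1: Factor n = 1417 = 13 · 109.
Step 2: Check the mod-4 condition on each prime factor: 13 ≡ 1 (mod 4), exponent 1; 109 ≡ 1 (mod 4), exponent 1.
All primes ≡ 3 (mod 4) appear to even exponent (or don't appear), so by the two-squares theorem n IS expressible as a sum of two squares.
Step 3: Build a representation. Here n = 13 · 109 is a product of primes ≡ 1 (mod 4). Each prime p ≡ 1 (mod 4) is itself a sum of two squares; find a² by testing p − a² for a perfect square:
  13: 13 − 1² = 12, 13 − 2² = 9 = 3² ⇒ 13 = 2² + 3².
  109: 109 − 1² = 108, 109 − 2² = 105, 109 − 3² = 100 = 10² ⇒ 109 = 3² + 10².
  Combine using the Brahmagupta–Fibonacci identity (a² + b²)(c² + d²) = (ac − bd)² + (ad + bc)² = (ac + bd)² + (ad − bc)²:
  13 · 109 = 1417: from (2² + 3²)(3² + 10²), take (2·3 − 3·10, 2·10 + 3·3) = (6 − 30, 20 + 9) = (-24, 29); dropping signs (only squares matter) gives (24, 29); check 24² + 29² = 576 + 841 = 1417 ✓.
Step 4: Order so x ≤ y and verify: 24² + 29² = 576 + 841 = 1417 = n. ✓

n = 1417 = 24² + 29² (one valid representation with x ≤ y).


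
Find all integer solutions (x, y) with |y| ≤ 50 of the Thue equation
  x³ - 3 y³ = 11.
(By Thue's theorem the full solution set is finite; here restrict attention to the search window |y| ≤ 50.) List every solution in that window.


The equation is x³ - 3y³ = 11. For fixed y, x³ = 3·y³ + 11, so a solution requires the RHS to be a perfect cube.
Strategy: iterate y from -50 to 50, compute RHS = 3·y³ + 11, and check whether it is a (positive or negative) perfect cube.
Check small values of y:
  y = 0: RHS = 11 is not a perfect cube.
  y = 1: RHS = 14 is not a perfect cube.
  y = -1: RHS = 8 = (2)³ ⇒ x = 2 works.
  y = 2: RHS = 35 is not a perfect cube.
  y = -2: RHS = -13 is not a perfect cube.
  y = 3: RHS = 92 is not a perfect cube.
  y = -3: RHS = -70 is not a perfect cube.
Continuing the search up to |y| = 50 finds no further solutions beyond those listed.
Collected solutions: (2, -1).

Solutions (with |y| ≤ 50): (2, -1).


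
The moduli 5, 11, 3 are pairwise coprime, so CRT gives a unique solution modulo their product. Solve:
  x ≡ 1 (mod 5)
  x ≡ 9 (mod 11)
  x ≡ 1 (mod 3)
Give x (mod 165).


Moduli 5, 11, 3 are pairwise coprime; by CRT there is a unique solution modulo M = 5 · 11 · 3 = 165.
Solve pairwise, accumulating the modulus:
  Start with x ≡ 1 (mod 5).
  Combine with x ≡ 9 (mod 11): since gcd(5, 11) = 1, we get a unique residue mod 55.
    Write x = 1 + 5·t and substitute into x ≡ 9 (mod 11): 5·t ≡ 9 − 1 = 8 (mod 11).
    The inverse of 5 mod 11 is 9 (since 5·9 = 45 = 4·11 + 1), so t ≡ 9·8 = 72 ≡ 6 (mod 11).
    Then x = 1 + 5·6 = 31, valid modulo lcm(5, 11) = 55: x ≡ 31 (mod 55).
  Combine with x ≡ 1 (mod 3): since gcd(55, 3) = 1, we get a unique residue mod 165.
    Write x = 31 + 55·t and substitute into x ≡ 1 (mod 3): 55·t ≡ 1 − 31 = -30 (mod 3).
    Reduce coefficients mod 3: 1·t ≡ 0 (mod 3).
    So t ≡ 0 (mod 3).
    Then x = 31 + 55·0 = 31, valid modulo lcm(55, 3) = 165: x ≡ 31 (mod 165).
Verify: 31 mod 5 = 1 ✓, 31 mod 11 = 9 ✓, 31 mod 3 = 1 ✓.

x ≡ 31 (mod 165).


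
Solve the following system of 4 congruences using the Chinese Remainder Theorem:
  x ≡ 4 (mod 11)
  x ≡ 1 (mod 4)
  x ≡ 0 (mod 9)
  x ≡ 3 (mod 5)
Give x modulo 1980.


Product of moduli M = 11 · 4 · 9 · 5 = 1980.
Merge one congruence at a time:
  Start: x ≡ 4 (mod 11).
  Combine with x ≡ 1 (mod 4); new modulus lcm = 44.
    Write x = 4 + 11·t and substitute into x ≡ 1 (mod 4): 11·t ≡ 1 − 4 = -3 (mod 4).
    Reduce coefficients mod 4: 3·t ≡ 1 (mod 4).
    The inverse of 3 mod 4 is 3 (since 3·3 = 9 = 2·4 + 1), so t ≡ 3·1 = 3 ≡ 3 (mod 4).
    Then x = 4 + 11·3 = 37, valid modulo lcm(11, 4) = 44: x ≡ 37 (mod 44).
  Combine with x ≡ 0 (mod 9); new modulus lcm = 396.
    Write x = 37 + 44·t and substitute into x ≡ 0 (mod 9): 44·t ≡ 0 − 37 = -37 (mod 9).
    Reduce coefficients mod 9: 8·t ≡ 8 (mod 9).
    The inverse of 8 mod 9 is 8 (since 8·8 = 64 = 7·9 + 1), so t ≡ 8·8 = 64 ≡ 1 (mod 9).
    Then x = 37 + 44·1 = 81, valid modulo lcm(44, 9) = 396: x ≡ 81 (mod 396).
  Combine with x ≡ 3 (mod 5); new modulus lcm = 1980.
    Write x = 81 + 396·t and substitute into x ≡ 3 (mod 5): 396·t ≡ 3 − 81 = -78 (mod 5).
    Reduce coefficients mod 5: 1·t ≡ 2 (mod 5).
    So t ≡ 2 (mod 5).
    Then x = 81 + 396·2 = 873, valid modulo lcm(396, 5) = 1980: x ≡ 873 (mod 1980).
Verify against each original: 873 mod 11 = 4, 873 mod 4 = 1, 873 mod 9 = 0, 873 mod 5 = 3.

x ≡ 873 (mod 1980).


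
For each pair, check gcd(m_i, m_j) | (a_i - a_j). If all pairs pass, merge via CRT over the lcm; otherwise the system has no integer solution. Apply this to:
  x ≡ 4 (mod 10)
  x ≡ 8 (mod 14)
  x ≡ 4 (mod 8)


Moduli 10, 14, 8 are not pairwise coprime, so CRT works modulo lcm(m_i) when all pairwise compatibility conditions hold.
Pairwise compatibility: gcd(m_i, m_j) must divide a_i - a_j for every pair.
Merge one congruence at a time:
  Start: x ≡ 4 (mod 10).
  Combine with x ≡ 8 (mod 14): gcd(10, 14) = 2; 8 - 4 = 4, which IS divisible by 2, so compatible.
    Write x = 4 + 10·t and substitute into x ≡ 8 (mod 14): 10·t ≡ 8 − 4 = 4 (mod 14).
    Divide the congruence (and modulus) by g = 2: 5·t ≡ 2 (mod 7).
    The inverse of 5 mod 7 is 3 (since 5·3 = 15 = 2·7 + 1), so t ≡ 3·2 = 6 ≡ 6 (mod 7).
    Then x = 4 + 10·6 = 64, valid modulo lcm(10, 14) = 70: x ≡ 64 (mod 70).
  Combine with x ≡ 4 (mod 8): gcd(70, 8) = 2; 4 - 64 = -60, which IS divisible by 2, so compatible.
    Write x = 64 + 70·t and substitute into x ≡ 4 (mod 8): 70·t ≡ 4 − 64 = -60 (mod 8).
    Divide the congruence (and modulus) by g = 2: 35·t ≡ -30 (mod 4).
    Reduce coefficients mod 4: 3·t ≡ 2 (mod 4).
    The inverse of 3 mod 4 is 3 (since 3·3 = 9 = 2·4 + 1), so t ≡ 3·2 = 6 ≡ 2 (mod 4).
    Then x = 64 + 70·2 = 204, valid modulo lcm(70, 8) = 280: x ≡ 204 (mod 280).
Verify: 204 mod 10 = 4, 204 mod 14 = 8, 204 mod 8 = 4.

x ≡ 204 (mod 280).


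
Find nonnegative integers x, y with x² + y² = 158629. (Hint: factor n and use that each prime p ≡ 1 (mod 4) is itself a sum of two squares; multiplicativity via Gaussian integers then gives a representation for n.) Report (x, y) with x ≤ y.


Step 1: Factor n = 158629 = 41 · 53 · 73.
Step 2: Check the mod-4 condition on each prime factor: 41 ≡ 1 (mod 4), exponent 1; 53 ≡ 1 (mod 4), exponent 1; 73 ≡ 1 (mod 4), exponent 1.
All primes ≡ 3 (mod 4) appear to even exponent (or don't appear), so by the two-squares theorem n IS expressible as a sum of two squares.
Step 3: Build a representation. Here n = 41 · 53 · 73 is a product of primes ≡ 1 (mod 4). Each prime p ≡ 1 (mod 4) is itself a sum of two squares; find a² by testing p − a² for a perfect square:
  41: 41 − 1² = 40, 41 − 2² = 37, 41 − 3² = 32, 41 − 4² = 25 = 5² ⇒ 41 = 4² + 5².
  53: 53 − 1² = 52, 53 − 2² = 49 = 7² ⇒ 53 = 2² + 7².
  73: 73 − 1² = 72, 73 − 2² = 69, 73 − 3² = 64 = 8² ⇒ 73 = 3² + 8².
  Combine using the Brahmagupta–Fibonacci identity (a² + b²)(c² + d²) = (ac − bd)² + (ad + bc)² = (ac + bd)² + (ad − bc)²:
  41 · 53 = 2173: from (4² + 5²)(2² + 7²), take (4·2 − 5·7, 4·7 + 5·2) = (8 − 35, 28 + 10) = (-27, 38); dropping signs (only squares matter) gives (27, 38); check 27² + 38² = 729 + 1444 = 2173 ✓.
  2173 · 73 = 158629: from (27² + 38²)(3² + 8²), take (27·3 − 38·8, 27·8 + 38·3) = (81 − 304, 216 + 114) = (-223, 330); dropping signs (only squares matter) gives (223, 330); check 223² + 330² = 49729 + 108900 = 158629 ✓.
Step 4: Order so x ≤ y and verify: 223² + 330² = 49729 + 108900 = 158629 = n. ✓

n = 158629 = 223² + 330² (one valid representation with x ≤ y).


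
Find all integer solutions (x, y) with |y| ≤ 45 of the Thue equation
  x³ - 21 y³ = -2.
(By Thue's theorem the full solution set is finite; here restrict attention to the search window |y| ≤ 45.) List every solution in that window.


The equation is x³ - 21y³ = -2. For fixed y, x³ = 21·y³ − 2, so a solution requires the RHS to be a perfect cube.
Strategy: iterate y from -45 to 45, compute RHS = 21·y³ − 2, and check whether it is a (positive or negative) perfect cube.
Check small values of y:
  y = 0: RHS = -2 is not a perfect cube.
  y = 1: RHS = 19 is not a perfect cube.
  y = -1: RHS = -23 is not a perfect cube.
  y = 2: RHS = 166 is not a perfect cube.
  y = -2: RHS = -170 is not a perfect cube.
  y = 3: RHS = 565 is not a perfect cube.
  y = -3: RHS = -569 is not a perfect cube.
Continuing the search up to |y| = 45 finds no solutions either.
No (x, y) in the scanned range satisfies the equation.

No integer solutions with |y| ≤ 45.


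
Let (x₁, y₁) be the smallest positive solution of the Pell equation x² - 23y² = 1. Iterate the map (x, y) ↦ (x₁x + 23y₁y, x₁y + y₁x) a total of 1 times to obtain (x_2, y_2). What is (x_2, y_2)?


Step 1: Find the fundamental solution (x₁, y₁) of x² - 23y² = 1.
  Expand √23 as a continued fraction. a₀ = ⌊√23⌋ = 4; iterate m_{k+1} = d_k·a_k − m_k, d_{k+1} = (23 − m_{k+1}²)/d_k, a_{k+1} = ⌊(a₀ + m_{k+1})/d_{k+1}⌋ (starting m₀ = 0, d₀ = 1), with convergents p_k = a_k·p_{k-1} + p_{k-2}, q_k = a_k·q_{k-1} + q_{k-2} (p₋₁ = 1, q₋₁ = 0):
  k = 0: a₀ = 4; p₀/q₀ = 4/1; p₀² − 23·q₀² = 16 − 23 = -7.
  k = 1: m = 4, d = 7, a = ⌊(4 + 4)/7⌋ = 1; p/q = (1·4 + 1)/(1·1 + 0) = 5/1; p² − 23·q² = 25 − 23 = 2.
  k = 2: m = 3, d = 2, a = ⌊(4 + 3)/2⌋ = 3; p/q = (3·5 + 4)/(3·1 + 1) = 19/4; p² − 23·q² = 361 − 368 = -7.
  k = 3: m = 3, d = 7, a = ⌊(4 + 3)/7⌋ = 1; p/q = (1·19 + 5)/(1·4 + 1) = 24/5; p² − 23·q² = 576 − 575 = 1.
  The first convergent with p² − 23·q² = 1 gives the fundamental solution (x₁, y₁) = (24, 5).
Step 2: Apply the recurrence (x_{n+1}, y_{n+1}) = (x₁x_n + 23y₁y_n, x₁y_n + y₁x_n) repeatedly.
  From (x_1, y_1) = (24, 5): x_2 = 24·24 + 23·5·5 = 1151; y_2 = 24·5 + 5·24 = 240.
Step 3: Verify x_2² - 23·y_2² = 1324801 - 1324800 = 1 (should be 1). ✓

(x_1, y_1) = (24, 5); (x_2, y_2) = (1151, 240).


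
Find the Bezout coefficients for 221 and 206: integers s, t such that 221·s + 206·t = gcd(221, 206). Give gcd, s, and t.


Euclidean algorithm on (221, 206) — divide until remainder is 0:
  221 = 1 · 206 + 15
  206 = 13 · 15 + 11
  15 = 1 · 11 + 4
  11 = 2 · 4 + 3
  4 = 1 · 3 + 1
  3 = 3 · 1 + 0
gcd(221, 206) = 1.
Track Bezout coefficients alongside the remainders: start with r₀ = 221 = a·1 + b·0 (s = 1, t = 0) and r₁ = 206 = a·0 + b·1 (s = 0, t = 1); each new remainder r_{k+1} = r_{k-1} − q_k·r_k inherits s_{k+1} = s_{k-1} − q_k·s_k, t_{k+1} = t_{k-1} − q_k·t_k, so r_k = a·s_k + b·t_k at every step:
  q = 1: r = 15, s = 1 − 1·0 = 1, t = 0 − 1·1 = -1  (check: 221·1 + 206·(-1) = 15)
  q = 13: r = 11, s = 0 − 13·1 = -13, t = 1 − 13·(-1) = 14  (check: 221·(-13) + 206·14 = 11)
  q = 1: r = 4, s = 1 − 1·(-13) = 14, t = -1 − 1·14 = -15  (check: 221·14 + 206·(-15) = 4)
  q = 2: r = 3, s = -13 − 2·14 = -41, t = 14 − 2·(-15) = 44  (check: 221·(-41) + 206·44 = 3)
  q = 1: r = 1, s = 14 − 1·(-41) = 55, t = -15 − 1·44 = -59  (check: 221·55 + 206·(-59) = 1)
The row with r = 1 (the gcd) gives the Bezout coefficients s = 55, t = -59.
Result: 221 · (55) + 206 · (-59) = 1.

gcd(221, 206) = 1; s = 55, t = -59 (check: 221·55 + 206·(-59) = 1).


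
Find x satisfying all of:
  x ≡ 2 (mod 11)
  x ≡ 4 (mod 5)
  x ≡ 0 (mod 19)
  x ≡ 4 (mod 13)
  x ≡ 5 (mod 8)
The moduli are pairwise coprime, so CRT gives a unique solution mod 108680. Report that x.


Product of moduli M = 11 · 5 · 19 · 13 · 8 = 108680.
Merge one congruence at a time:
  Start: x ≡ 2 (mod 11).
  Combine with x ≡ 4 (mod 5); new modulus lcm = 55.
    Write x = 2 + 11·t and substitute into x ≡ 4 (mod 5): 11·t ≡ 4 − 2 = 2 (mod 5).
    Reduce coefficients mod 5: 1·t ≡ 2 (mod 5).
    So t ≡ 2 (mod 5).
    Then x = 2 + 11·2 = 24, valid modulo lcm(11, 5) = 55: x ≡ 24 (mod 55).
  Combine with x ≡ 0 (mod 19); new modulus lcm = 1045.
    Write x = 24 + 55·t and substitute into x ≡ 0 (mod 19): 55·t ≡ 0 − 24 = -24 (mod 19).
    Reduce coefficients mod 19: 17·t ≡ 14 (mod 19).
    The inverse of 17 mod 19 is 9 (since 17·9 = 153 = 8·19 + 1), so t ≡ 9·14 = 126 ≡ 12 (mod 19).
    Then x = 24 + 55·12 = 684, valid modulo lcm(55, 19) = 1045: x ≡ 684 (mod 1045).
  Combine with x ≡ 4 (mod 13); new modulus lcm = 13585.
    Write x = 684 + 1045·t and substitute into x ≡ 4 (mod 13): 1045·t ≡ 4 − 684 = -680 (mod 13).
    Reduce coefficients mod 13: 5·t ≡ 9 (mod 13).
    The inverse of 5 mod 13 is 8 (since 5·8 = 40 = 3·13 + 1), so t ≡ 8·9 = 72 ≡ 7 (mod 13).
    Then x = 684 + 1045·7 = 7999, valid modulo lcm(1045, 13) = 13585: x ≡ 7999 (mod 13585).
  Combine with x ≡ 5 (mod 8); new modulus lcm = 108680.
    Write x = 7999 + 13585·t and substitute into x ≡ 5 (mod 8): 13585·t ≡ 5 − 7999 = -7994 (mod 8).
    Reduce coefficients mod 8: 1·t ≡ 6 (mod 8).
    So t ≡ 6 (mod 8).
    Then x = 7999 + 13585·6 = 89509, valid modulo lcm(13585, 8) = 108680: x ≡ 89509 (mod 108680).
Verify against each original: 89509 mod 11 = 2, 89509 mod 5 = 4, 89509 mod 19 = 0, 89509 mod 13 = 4, 89509 mod 8 = 5.

x ≡ 89509 (mod 108680).


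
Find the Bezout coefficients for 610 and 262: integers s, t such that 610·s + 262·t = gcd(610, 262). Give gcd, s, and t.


Euclidean algorithm on (610, 262) — divide until remainder is 0:
  610 = 2 · 262 + 86
  262 = 3 · 86 + 4
  86 = 21 · 4 + 2
  4 = 2 · 2 + 0
gcd(610, 262) = 2.
Track Bezout coefficients alongside the remainders: start with r₀ = 610 = a·1 + b·0 (s = 1, t = 0) and r₁ = 262 = a·0 + b·1 (s = 0, t = 1); each new remainder r_{k+1} = r_{k-1} − q_k·r_k inherits s_{k+1} = s_{k-1} − q_k·s_k, t_{k+1} = t_{k-1} − q_k·t_k, so r_k = a·s_k + b·t_k at every step:
  q = 2: r = 86, s = 1 − 2·0 = 1, t = 0 − 2·1 = -2  (check: 610·1 + 262·(-2) = 86)
  q = 3: r = 4, s = 0 − 3·1 = -3, t = 1 − 3·(-2) = 7  (check: 610·(-3) + 262·7 = 4)
  q = 21: r = 2, s = 1 − 21·(-3) = 64, t = -2 − 21·7 = -149  (check: 610·64 + 262·(-149) = 2)
The row with r = 2 (the gcd) gives the Bezout coefficients s = 64, t = -149.
Result: 610 · (64) + 262 · (-149) = 2.

gcd(610, 262) = 2; s = 64, t = -149 (check: 610·64 + 262·(-149) = 2).


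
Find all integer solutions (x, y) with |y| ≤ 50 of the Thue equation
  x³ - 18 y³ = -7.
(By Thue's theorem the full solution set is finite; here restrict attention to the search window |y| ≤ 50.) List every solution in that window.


The equation is x³ - 18y³ = -7. For fixed y, x³ = 18·y³ − 7, so a solution requires the RHS to be a perfect cube.
Strategy: iterate y from -50 to 50, compute RHS = 18·y³ − 7, and check whether it is a (positive or negative) perfect cube.
Check small values of y:
  y = 0: RHS = -7 is not a perfect cube.
  y = 1: RHS = 11 is not a perfect cube.
  y = -1: RHS = -25 is not a perfect cube.
  y = 2: RHS = 137 is not a perfect cube.
  y = -2: RHS = -151 is not a perfect cube.
  y = 3: RHS = 479 is not a perfect cube.
  y = -3: RHS = -493 is not a perfect cube.
Continuing the search up to |y| = 50 finds no solutions either.
No (x, y) in the scanned range satisfies the equation.

No integer solutions with |y| ≤ 50.


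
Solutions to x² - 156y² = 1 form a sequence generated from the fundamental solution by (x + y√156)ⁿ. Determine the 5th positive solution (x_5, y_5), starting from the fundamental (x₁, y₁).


Step 1: Find the fundamental solution (x₁, y₁) of x² - 156y² = 1.
  Expand √156 as a continued fraction. a₀ = ⌊√156⌋ = 12; iterate m_{k+1} = d_k·a_k − m_k, d_{k+1} = (156 − m_{k+1}²)/d_k, a_{k+1} = ⌊(a₀ + m_{k+1})/d_{k+1}⌋ (starting m₀ = 0, d₀ = 1), with convergents p_k = a_k·p_{k-1} + p_{k-2}, q_k = a_k·q_{k-1} + q_{k-2} (p₋₁ = 1, q₋₁ = 0):
  k = 0: a₀ = 12; p₀/q₀ = 12/1; p₀² − 156·q₀² = 144 − 156 = -12.
  k = 1: m = 12, d = 12, a = ⌊(12 + 12)/12⌋ = 2; p/q = (2·12 + 1)/(2·1 + 0) = 25/2; p² − 156·q² = 625 − 624 = 1.
  The first convergent with p² − 156·q² = 1 gives the fundamental solution (x₁, y₁) = (25, 2).
Step 2: Apply the recurrence (x_{n+1}, y_{n+1}) = (x₁x_n + 156y₁y_n, x₁y_n + y₁x_n) repeatedly.
  From (x_1, y_1) = (25, 2): x_2 = 25·25 + 156·2·2 = 1249; y_2 = 25·2 + 2·25 = 100.
  From (x_2, y_2) = (1249, 100): x_3 = 25·1249 + 156·2·100 = 62425; y_3 = 25·100 + 2·1249 = 4998.
  From (x_3, y_3) = (62425, 4998): x_4 = 25·62425 + 156·2·4998 = 3120001; y_4 = 25·4998 + 2·62425 = 249800.
  From (x_4, y_4) = (3120001, 249800): x_5 = 25·3120001 + 156·2·249800 = 155937625; y_5 = 25·249800 + 2·3120001 = 12485002.
Step 3: Verify x_5² - 156·y_5² = 24316542890640625 - 24316542890640624 = 1 (should be 1). ✓

(x_1, y_1) = (25, 2); (x_5, y_5) = (155937625, 12485002).


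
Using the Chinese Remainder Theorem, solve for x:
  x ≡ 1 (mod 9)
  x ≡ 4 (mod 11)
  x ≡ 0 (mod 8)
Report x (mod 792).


Moduli 9, 11, 8 are pairwise coprime; by CRT there is a unique solution modulo M = 9 · 11 · 8 = 792.
Solve pairwise, accumulating the modulus:
  Start with x ≡ 1 (mod 9).
  Combine with x ≡ 4 (mod 11): since gcd(9, 11) = 1, we get a unique residue mod 99.
    Write x = 1 + 9·t and substitute into x ≡ 4 (mod 11): 9·t ≡ 4 − 1 = 3 (mod 11).
    The inverse of 9 mod 11 is 5 (since 9·5 = 45 = 4·11 + 1), so t ≡ 5·3 = 15 ≡ 4 (mod 11).
    Then x = 1 + 9·4 = 37, valid modulo lcm(9, 11) = 99: x ≡ 37 (mod 99).
  Combine with x ≡ 0 (mod 8): since gcd(99, 8) = 1, we get a unique residue mod 792.
    Write x = 37 + 99·t and substitute into x ≡ 0 (mod 8): 99·t ≡ 0 − 37 = -37 (mod 8).
    Reduce coefficients mod 8: 3·t ≡ 3 (mod 8).
    The inverse of 3 mod 8 is 3 (since 3·3 = 9 = 1·8 + 1), so t ≡ 3·3 = 9 ≡ 1 (mod 8).
    Then x = 37 + 99·1 = 136, valid modulo lcm(99, 8) = 792: x ≡ 136 (mod 792).
Verify: 136 mod 9 = 1 ✓, 136 mod 11 = 4 ✓, 136 mod 8 = 0 ✓.

x ≡ 136 (mod 792).


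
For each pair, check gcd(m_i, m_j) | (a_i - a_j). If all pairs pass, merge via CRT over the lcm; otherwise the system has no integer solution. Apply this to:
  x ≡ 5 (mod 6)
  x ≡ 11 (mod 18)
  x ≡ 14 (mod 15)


Moduli 6, 18, 15 are not pairwise coprime, so CRT works modulo lcm(m_i) when all pairwise compatibility conditions hold.
Pairwise compatibility: gcd(m_i, m_j) must divide a_i - a_j for every pair.
Merge one congruence at a time:
  Start: x ≡ 5 (mod 6).
  Combine with x ≡ 11 (mod 18): gcd(6, 18) = 6; 11 - 5 = 6, which IS divisible by 6, so compatible.
    Write x = 5 + 6·t and substitute into x ≡ 11 (mod 18): 6·t ≡ 11 − 5 = 6 (mod 18).
    Divide the congruence (and modulus) by g = 6: 1·t ≡ 1 (mod 3).
    So t ≡ 1 (mod 3).
    Then x = 5 + 6·1 = 11, valid modulo lcm(6, 18) = 18: x ≡ 11 (mod 18).
  Combine with x ≡ 14 (mod 15): gcd(18, 15) = 3; 14 - 11 = 3, which IS divisible by 3, so compatible.
    Write x = 11 + 18·t and substitute into x ≡ 14 (mod 15): 18·t ≡ 14 − 11 = 3 (mod 15).
    Divide the congruence (and modulus) by g = 3: 6·t ≡ 1 (mod 5).
    Reduce coefficients mod 5: 1·t ≡ 1 (mod 5).
    So t ≡ 1 (mod 5).
    Then x = 11 + 18·1 = 29, valid modulo lcm(18, 15) = 90: x ≡ 29 (mod 90).
Verify: 29 mod 6 = 5, 29 mod 18 = 11, 29 mod 15 = 14.

x ≡ 29 (mod 90).


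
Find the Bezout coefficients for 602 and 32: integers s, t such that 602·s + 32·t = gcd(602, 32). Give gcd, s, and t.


Euclidean algorithm on (602, 32) — divide until remainder is 0:
  602 = 18 · 32 + 26
  32 = 1 · 26 + 6
  26 = 4 · 6 + 2
  6 = 3 · 2 + 0
gcd(602, 32) = 2.
Track Bezout coefficients alongside the remainders: start with r₀ = 602 = a·1 + b·0 (s = 1, t = 0) and r₁ = 32 = a·0 + b·1 (s = 0, t = 1); each new remainder r_{k+1} = r_{k-1} − q_k·r_k inherits s_{k+1} = s_{k-1} − q_k·s_k, t_{k+1} = t_{k-1} − q_k·t_k, so r_k = a·s_k + b·t_k at every step:
  q = 18: r = 26, s = 1 − 18·0 = 1, t = 0 − 18·1 = -18  (check: 602·1 + 32·(-18) = 26)
  q = 1: r = 6, s = 0 − 1·1 = -1, t = 1 − 1·(-18) = 19  (check: 602·(-1) + 32·19 = 6)
  q = 4: r = 2, s = 1 − 4·(-1) = 5, t = -18 − 4·19 = -94  (check: 602·5 + 32·(-94) = 2)
The row with r = 2 (the gcd) gives the Bezout coefficients s = 5, t = -94.
Result: 602 · (5) + 32 · (-94) = 2.

gcd(602, 32) = 2; s = 5, t = -94 (check: 602·5 + 32·(-94) = 2).


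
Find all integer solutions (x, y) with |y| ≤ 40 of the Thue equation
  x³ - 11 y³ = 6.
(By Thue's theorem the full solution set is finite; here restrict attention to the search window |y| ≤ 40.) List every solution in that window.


The equation is x³ - 11y³ = 6. For fixed y, x³ = 11·y³ + 6, so a solution requires the RHS to be a perfect cube.
Strategy: iterate y from -40 to 40, compute RHS = 11·y³ + 6, and check whether it is a (positive or negative) perfect cube.
Check small values of y:
  y = 0: RHS = 6 is not a perfect cube.
  y = 1: RHS = 17 is not a perfect cube.
  y = -1: RHS = -5 is not a perfect cube.
  y = 2: RHS = 94 is not a perfect cube.
  y = -2: RHS = -82 is not a perfect cube.
  y = 3: RHS = 303 is not a perfect cube.
  y = -3: RHS = -291 is not a perfect cube.
Continuing the search up to |y| = 40 finds no solutions either.
No (x, y) in the scanned range satisfies the equation.

No integer solutions with |y| ≤ 40.


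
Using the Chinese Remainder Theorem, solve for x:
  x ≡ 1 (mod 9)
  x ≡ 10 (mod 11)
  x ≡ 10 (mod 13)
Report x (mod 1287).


Moduli 9, 11, 13 are pairwise coprime; by CRT there is a unique solution modulo M = 9 · 11 · 13 = 1287.
Solve pairwise, accumulating the modulus:
  Start with x ≡ 1 (mod 9).
  Combine with x ≡ 10 (mod 11): since gcd(9, 11) = 1, we get a unique residue mod 99.
    Write x = 1 + 9·t and substitute into x ≡ 10 (mod 11): 9·t ≡ 10 − 1 = 9 (mod 11).
    The inverse of 9 mod 11 is 5 (since 9·5 = 45 = 4·11 + 1), so t ≡ 5·9 = 45 ≡ 1 (mod 11).
    Then x = 1 + 9·1 = 10, valid modulo lcm(9, 11) = 99: x ≡ 10 (mod 99).
  Combine with x ≡ 10 (mod 13): since gcd(99, 13) = 1, we get a unique residue mod 1287.
    Write x = 10 + 99·t and substitute into x ≡ 10 (mod 13): 99·t ≡ 10 − 10 = 0 (mod 13).
    Reduce coefficients mod 13: 8·t ≡ 0 (mod 13).
    The inverse of 8 mod 13 is 5 (since 8·5 = 40 = 3·13 + 1), so t ≡ 5·0 = 0 ≡ 0 (mod 13).
    Then x = 10 + 99·0 = 10, valid modulo lcm(99, 13) = 1287: x ≡ 10 (mod 1287).
Verify: 10 mod 9 = 1 ✓, 10 mod 11 = 10 ✓, 10 mod 13 = 10 ✓.

x ≡ 10 (mod 1287).


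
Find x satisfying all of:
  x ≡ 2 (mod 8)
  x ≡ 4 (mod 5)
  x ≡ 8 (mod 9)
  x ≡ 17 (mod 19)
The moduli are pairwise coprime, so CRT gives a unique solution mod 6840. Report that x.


Product of moduli M = 8 · 5 · 9 · 19 = 6840.
Merge one congruence at a time:
  Start: x ≡ 2 (mod 8).
  Combine with x ≡ 4 (mod 5); new modulus lcm = 40.
    Write x = 2 + 8·t and substitute into x ≡ 4 (mod 5): 8·t ≡ 4 − 2 = 2 (mod 5).
    Reduce coefficients mod 5: 3·t ≡ 2 (mod 5).
    The inverse of 3 mod 5 is 2 (since 3·2 = 6 = 1·5 + 1), so t ≡ 2·2 = 4 ≡ 4 (mod 5).
    Then x = 2 + 8·4 = 34, valid modulo lcm(8, 5) = 40: x ≡ 34 (mod 40).
  Combine with x ≡ 8 (mod 9); new modulus lcm = 360.
    Write x = 34 + 40·t and substitute into x ≡ 8 (mod 9): 40·t ≡ 8 − 34 = -26 (mod 9).
    Reduce coefficients mod 9: 4·t ≡ 1 (mod 9).
    The inverse of 4 mod 9 is 7 (since 4·7 = 28 = 3·9 + 1), so t ≡ 7·1 = 7 ≡ 7 (mod 9).
    Then x = 34 + 40·7 = 314, valid modulo lcm(40, 9) = 360: x ≡ 314 (mod 360).
  Combine with x ≡ 17 (mod 19); new modulus lcm = 6840.
    Write x = 314 + 360·t and substitute into x ≡ 17 (mod 19): 360·t ≡ 17 − 314 = -297 (mod 19).
    Reduce coefficients mod 19: 18·t ≡ 7 (mod 19).
    The inverse of 18 mod 19 is 18 (since 18·18 = 324 = 17·19 + 1), so t ≡ 18·7 = 126 ≡ 12 (mod 19).
    Then x = 314 + 360·12 = 4634, valid modulo lcm(360, 19) = 6840: x ≡ 4634 (mod 6840).
Verify against each original: 4634 mod 8 = 2, 4634 mod 5 = 4, 4634 mod 9 = 8, 4634 mod 19 = 17.

x ≡ 4634 (mod 6840).


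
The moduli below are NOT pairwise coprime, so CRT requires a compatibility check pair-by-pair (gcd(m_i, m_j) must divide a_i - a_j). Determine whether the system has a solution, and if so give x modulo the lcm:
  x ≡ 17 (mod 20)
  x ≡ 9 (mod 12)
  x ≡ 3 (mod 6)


Moduli 20, 12, 6 are not pairwise coprime, so CRT works modulo lcm(m_i) when all pairwise compatibility conditions hold.
Pairwise compatibility: gcd(m_i, m_j) must divide a_i - a_j for every pair.
Merge one congruence at a time:
  Start: x ≡ 17 (mod 20).
  Combine with x ≡ 9 (mod 12): gcd(20, 12) = 4; 9 - 17 = -8, which IS divisible by 4, so compatible.
    Write x = 17 + 20·t and substitute into x ≡ 9 (mod 12): 20·t ≡ 9 − 17 = -8 (mod 12).
    Divide the congruence (and modulus) by g = 4: 5·t ≡ -2 (mod 3).
    Reduce coefficients mod 3: 2·t ≡ 1 (mod 3).
    The inverse of 2 mod 3 is 2 (since 2·2 = 4 = 1·3 + 1), so t ≡ 2·1 = 2 ≡ 2 (mod 3).
    Then x = 17 + 20·2 = 57, valid modulo lcm(20, 12) = 60: x ≡ 57 (mod 60).
  Combine with x ≡ 3 (mod 6): gcd(60, 6) = 6; 3 - 57 = -54, which IS divisible by 6, so compatible.
    Write x = 57 + 60·t and substitute into x ≡ 3 (mod 6): 60·t ≡ 3 − 57 = -54 (mod 6).
    Divide the congruence (and modulus) by g = 6: 10·t ≡ -9 (mod 1).
    Modulo 1 every t works; take t = 0.
    Then x = 57 + 60·0 = 57, valid modulo lcm(60, 6) = 60: x ≡ 57 (mod 60).
Verify: 57 mod 20 = 17, 57 mod 12 = 9, 57 mod 6 = 3.

x ≡ 57 (mod 60).


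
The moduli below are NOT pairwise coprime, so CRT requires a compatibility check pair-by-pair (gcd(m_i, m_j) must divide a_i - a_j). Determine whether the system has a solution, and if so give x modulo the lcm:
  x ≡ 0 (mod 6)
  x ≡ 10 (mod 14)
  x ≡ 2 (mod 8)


Moduli 6, 14, 8 are not pairwise coprime, so CRT works modulo lcm(m_i) when all pairwise compatibility conditions hold.
Pairwise compatibility: gcd(m_i, m_j) must divide a_i - a_j for every pair.
Merge one congruence at a time:
  Start: x ≡ 0 (mod 6).
  Combine with x ≡ 10 (mod 14): gcd(6, 14) = 2; 10 - 0 = 10, which IS divisible by 2, so compatible.
    Write x = 0 + 6·t and substitute into x ≡ 10 (mod 14): 6·t ≡ 10 − 0 = 10 (mod 14).
    Divide the congruence (and modulus) by g = 2: 3·t ≡ 5 (mod 7).
    The inverse of 3 mod 7 is 5 (since 3·5 = 15 = 2·7 + 1), so t ≡ 5·5 = 25 ≡ 4 (mod 7).
    Then x = 0 + 6·4 = 24, valid modulo lcm(6, 14) = 42: x ≡ 24 (mod 42).
  Combine with x ≡ 2 (mod 8): gcd(42, 8) = 2; 2 - 24 = -22, which IS divisible by 2, so compatible.
    Write x = 24 + 42·t and substitute into x ≡ 2 (mod 8): 42·t ≡ 2 − 24 = -22 (mod 8).
    Divide the congruence (and modulus) by g = 2: 21·t ≡ -11 (mod 4).
    Reduce coefficients mod 4: 1·t ≡ 1 (mod 4).
    So t ≡ 1 (mod 4).
    Then x = 24 + 42·1 = 66, valid modulo lcm(42, 8) = 168: x ≡ 66 (mod 168).
Verify: 66 mod 6 = 0, 66 mod 14 = 10, 66 mod 8 = 2.

x ≡ 66 (mod 168).


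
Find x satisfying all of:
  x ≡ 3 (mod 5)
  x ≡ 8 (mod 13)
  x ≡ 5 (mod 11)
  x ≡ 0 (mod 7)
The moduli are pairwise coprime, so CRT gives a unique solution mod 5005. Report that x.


Product of moduli M = 5 · 13 · 11 · 7 = 5005.
Merge one congruence at a time:
  Start: x ≡ 3 (mod 5).
  Combine with x ≡ 8 (mod 13); new modulus lcm = 65.
    Write x = 3 + 5·t and substitute into x ≡ 8 (mod 13): 5·t ≡ 8 − 3 = 5 (mod 13).
    The inverse of 5 mod 13 is 8 (since 5·8 = 40 = 3·13 + 1), so t ≡ 8·5 = 40 ≡ 1 (mod 13).
    Then x = 3 + 5·1 = 8, valid modulo lcm(5, 13) = 65: x ≡ 8 (mod 65).
  Combine with x ≡ 5 (mod 11); new modulus lcm = 715.
    Write x = 8 + 65·t and substitute into x ≡ 5 (mod 11): 65·t ≡ 5 − 8 = -3 (mod 11).
    Reduce coefficients mod 11: 10·t ≡ 8 (mod 11).
    The inverse of 10 mod 11 is 10 (since 10·10 = 100 = 9·11 + 1), so t ≡ 10·8 = 80 ≡ 3 (mod 11).
    Then x = 8 + 65·3 = 203, valid modulo lcm(65, 11) = 715: x ≡ 203 (mod 715).
  Combine with x ≡ 0 (mod 7); new modulus lcm = 5005.
    Write x = 203 + 715·t and substitute into x ≡ 0 (mod 7): 715·t ≡ 0 − 203 = -203 (mod 7).
    Reduce coefficients mod 7: 1·t ≡ 0 (mod 7).
    So t ≡ 0 (mod 7).
    Then x = 203 + 715·0 = 203, valid modulo lcm(715, 7) = 5005: x ≡ 203 (mod 5005).
Verify against each original: 203 mod 5 = 3, 203 mod 13 = 8, 203 mod 11 = 5, 203 mod 7 = 0.

x ≡ 203 (mod 5005).
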